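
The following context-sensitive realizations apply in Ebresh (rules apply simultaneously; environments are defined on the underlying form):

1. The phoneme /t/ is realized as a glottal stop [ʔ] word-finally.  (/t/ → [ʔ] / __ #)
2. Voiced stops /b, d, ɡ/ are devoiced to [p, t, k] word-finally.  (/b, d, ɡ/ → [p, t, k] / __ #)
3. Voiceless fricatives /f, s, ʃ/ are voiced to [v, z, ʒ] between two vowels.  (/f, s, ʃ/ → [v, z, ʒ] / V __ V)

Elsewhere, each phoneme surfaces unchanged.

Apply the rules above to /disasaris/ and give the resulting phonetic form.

[dizazaris]

/d/ (word-initial): rule 2 targets it, but not word-finally → unchanged [d].
/i/ stays [i].
/s/ — between /i/ and /a/, between two vowels — surfaces as [z] (rule 3).
/a/ stays [a].
/s/ (between /a/ and /a/): between two vowels, so rule 3 applies → [z].
/a/ — not in any rule's target class → [a].
/r/ stays [r].
/i/ stays [i].
/s/ (word-final) fails the environment for rule 3, so it stays [s].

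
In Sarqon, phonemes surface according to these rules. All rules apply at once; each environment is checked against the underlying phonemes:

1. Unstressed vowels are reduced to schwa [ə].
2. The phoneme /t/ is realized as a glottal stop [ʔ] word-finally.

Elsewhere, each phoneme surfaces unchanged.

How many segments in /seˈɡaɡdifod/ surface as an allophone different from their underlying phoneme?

Segments that undergo a rule: /e/ → [ə] (rule 1); /i/ → [ə] (rule 1); /o/ → [ə] (rule 1).
All other segments surface unchanged.

3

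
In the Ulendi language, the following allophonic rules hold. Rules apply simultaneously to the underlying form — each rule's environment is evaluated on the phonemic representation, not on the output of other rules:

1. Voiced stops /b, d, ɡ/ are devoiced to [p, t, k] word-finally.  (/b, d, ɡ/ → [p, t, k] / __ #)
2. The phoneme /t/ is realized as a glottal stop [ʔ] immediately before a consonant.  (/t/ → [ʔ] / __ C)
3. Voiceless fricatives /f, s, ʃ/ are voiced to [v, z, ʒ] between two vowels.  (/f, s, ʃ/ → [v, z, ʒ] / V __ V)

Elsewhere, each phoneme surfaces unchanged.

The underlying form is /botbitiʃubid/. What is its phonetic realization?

/b/ (word-initial) is in the target of rule 1 but the environment (word-finally) is not met → [b].
/o/ (between /b/ and /t/): no rule targets it → [o].
/t/ meets the environment for rule 2 (immediately before a consonant) → [ʔ].
/b/ — between /t/ and /i/; rule 1 does not apply here → [b].
/i/ stays [i].
/t/ (between /i/ and /i/): rule 2 targets it, but not immediately before a consonant → unchanged [t].
/i/ (between /t/ and /ʃ/): no rule targets it → [i].
/ʃ/ meets the environment for rule 3 (between two vowels) → [ʒ].
/u/ stays [u].
/b/ (between /u/ and /i/) fails the environment for rule 1, so it stays [b].
/i/ (between /b/ and /d/): no rule targets it → [i].
/d/ meets the environment for rule 1 (word-finally) → [t].

[boʔbitiʒubit]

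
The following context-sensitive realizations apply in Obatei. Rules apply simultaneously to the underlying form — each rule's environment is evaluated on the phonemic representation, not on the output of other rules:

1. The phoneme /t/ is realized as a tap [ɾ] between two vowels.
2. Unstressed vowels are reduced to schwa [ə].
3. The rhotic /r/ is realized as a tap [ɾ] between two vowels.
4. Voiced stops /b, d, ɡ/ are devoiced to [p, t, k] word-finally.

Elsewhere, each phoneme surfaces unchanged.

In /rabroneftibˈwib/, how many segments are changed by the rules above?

5

Segments that undergo a rule: /a/ → [ə] (rule 2); /o/ → [ə] (rule 2); /e/ → [ə] (rule 2); /i/ → [ə] (rule 2); /b/ → [p] (rule 4).
All other segments surface unchanged.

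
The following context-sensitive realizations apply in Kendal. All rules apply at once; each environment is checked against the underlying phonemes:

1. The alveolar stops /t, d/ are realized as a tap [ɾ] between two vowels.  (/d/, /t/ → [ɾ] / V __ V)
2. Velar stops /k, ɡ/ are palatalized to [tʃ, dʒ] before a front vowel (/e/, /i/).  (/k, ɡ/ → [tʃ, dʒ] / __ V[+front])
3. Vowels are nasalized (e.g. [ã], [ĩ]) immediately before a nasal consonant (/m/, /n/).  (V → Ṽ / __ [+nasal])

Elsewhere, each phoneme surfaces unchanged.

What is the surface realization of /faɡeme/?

/a/ (between /f/ and /ɡ/): rule 3 targets it, but not before a nasal consonant → unchanged [a].
/ɡ/ (between /a/ and /e/) occurs before a front vowel → [dʒ] by rule 2.
/e/ (between /ɡ/ and /m/) occurs before a nasal consonant → [ẽ] by rule 3.
/e/ — word-final; rule 3 does not apply here → [e].

[fadʒẽme]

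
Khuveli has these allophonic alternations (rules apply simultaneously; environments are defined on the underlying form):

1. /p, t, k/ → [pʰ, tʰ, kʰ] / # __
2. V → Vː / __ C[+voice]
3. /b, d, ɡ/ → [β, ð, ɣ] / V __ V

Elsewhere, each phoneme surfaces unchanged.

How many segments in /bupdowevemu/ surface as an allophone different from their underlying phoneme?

3

Segments that undergo a rule: /o/ → [oː] (rule 2); /e/ → [eː] (rule 2); /e/ → [eː] (rule 2).
All other segments surface unchanged.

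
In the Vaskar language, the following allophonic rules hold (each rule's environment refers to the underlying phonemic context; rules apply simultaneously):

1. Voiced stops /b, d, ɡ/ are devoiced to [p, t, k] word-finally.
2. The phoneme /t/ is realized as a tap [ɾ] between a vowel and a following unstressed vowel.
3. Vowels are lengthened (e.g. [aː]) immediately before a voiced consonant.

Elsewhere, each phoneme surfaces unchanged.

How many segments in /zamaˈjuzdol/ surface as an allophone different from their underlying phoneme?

4

Segments that undergo a rule: /a/ → [aː] (rule 3); /a/ → [aː] (rule 3); /u/ → [uː] (rule 3); /o/ → [oː] (rule 3).
All other segments surface unchanged.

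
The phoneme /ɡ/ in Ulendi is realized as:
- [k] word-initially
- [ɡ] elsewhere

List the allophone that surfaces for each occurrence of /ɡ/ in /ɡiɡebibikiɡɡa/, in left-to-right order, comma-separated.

[k], [ɡ], [ɡ], [ɡ]

Occurrence 1 (position 1): word-initially → [k].
Occurrence 2 (position 3): no conditioning environment matches → elsewhere allophone [ɡ].
Occurrence 3 (position 11): no conditioning environment matches → elsewhere allophone [ɡ].
Occurrence 4 (position 12): no conditioning environment matches → elsewhere allophone [ɡ].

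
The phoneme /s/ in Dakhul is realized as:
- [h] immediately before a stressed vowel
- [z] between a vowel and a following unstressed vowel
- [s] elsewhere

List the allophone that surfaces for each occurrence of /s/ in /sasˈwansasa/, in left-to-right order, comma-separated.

[s], [s], [s], [z]

Occurrence 1 (position 1): no conditioning environment matches → elsewhere allophone [s].
Occurrence 2 (position 3): no conditioning environment matches → elsewhere allophone [s].
Occurrence 3 (position 7): no conditioning environment matches → elsewhere allophone [s].
Occurrence 4 (position 9): between a vowel and a following unstressed vowel → [z].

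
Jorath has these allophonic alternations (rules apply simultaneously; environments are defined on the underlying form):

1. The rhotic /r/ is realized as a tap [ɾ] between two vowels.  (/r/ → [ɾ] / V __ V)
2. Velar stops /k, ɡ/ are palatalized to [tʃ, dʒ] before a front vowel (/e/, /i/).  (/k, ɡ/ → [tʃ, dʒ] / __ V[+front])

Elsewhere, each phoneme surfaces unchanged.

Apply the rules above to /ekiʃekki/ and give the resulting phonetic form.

/e/ — not in any rule's target class → [e].
/k/ (between /e/ and /i/) occurs before a front vowel → [tʃ] by rule 2.
/i/ — not in any rule's target class → [i].
/ʃ/ (between /i/ and /e/) is unaffected → [ʃ].
/e/ stays [e].
/k/ (between /e/ and /k/): rule 2 targets it, but not before a front vowel → unchanged [k].
Rule 2 applies to /k/ (between /k/ and /i/: before a front vowel) → [tʃ].
/i/ stays [i].

[etʃiʃektʃi]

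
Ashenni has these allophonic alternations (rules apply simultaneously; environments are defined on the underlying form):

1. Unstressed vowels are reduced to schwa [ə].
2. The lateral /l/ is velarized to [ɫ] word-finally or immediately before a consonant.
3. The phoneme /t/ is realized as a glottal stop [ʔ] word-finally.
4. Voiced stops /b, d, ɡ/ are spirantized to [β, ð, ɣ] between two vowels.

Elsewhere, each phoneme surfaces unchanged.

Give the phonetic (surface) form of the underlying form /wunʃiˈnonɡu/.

/w/ — not in any rule's target class → [w].
/u/ (between /w/ and /n/) occurs in an unstressed syllable → [ə] by rule 1.
/n/ stays [n].
/ʃ/ stays [ʃ].
/i/ meets the environment for rule 1 (in an unstressed syllable) → [ə].
/n/ (between /i/ and /o/) is unaffected → [n].
/o/ (between /n/ and /n/): rule 1 targets it, but not in an unstressed syllable → unchanged [o].
/n/ — not in any rule's target class → [n].
/ɡ/ — between /n/ and /u/; rule 4 does not apply here → [ɡ].
/u/ meets the environment for rule 1 (in an unstressed syllable) → [ə].

[wənʃəˈnonɡə]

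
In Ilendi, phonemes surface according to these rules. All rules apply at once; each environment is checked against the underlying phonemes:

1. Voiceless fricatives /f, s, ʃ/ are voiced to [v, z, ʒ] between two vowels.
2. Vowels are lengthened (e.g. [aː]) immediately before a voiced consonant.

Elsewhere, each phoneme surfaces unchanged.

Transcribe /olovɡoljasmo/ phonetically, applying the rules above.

[oːloːvɡoːljasmo]

Rule 2 applies to /o/ (word-initial: before a voiced consonant) → [oː].
/l/ stays [l].
/o/ — between /l/ and /v/, before a voiced consonant — surfaces as [oː] (rule 2).
/v/ (between /o/ and /ɡ/): no rule targets it → [v].
/ɡ/ (between /v/ and /o/): no rule targets it → [ɡ].
/o/ meets the environment for rule 2 (before a voiced consonant) → [oː].
/l/ — not in any rule's target class → [l].
/j/ (between /l/ and /a/) is unaffected → [j].
/a/ (between /j/ and /s/): rule 2 targets it, but not before a voiced consonant → unchanged [a].
/s/ (between /a/ and /m/) fails the environment for rule 1, so it stays [s].
/m/ (between /s/ and /o/): no rule targets it → [m].
/o/ — word-final; rule 2 does not apply here → [o].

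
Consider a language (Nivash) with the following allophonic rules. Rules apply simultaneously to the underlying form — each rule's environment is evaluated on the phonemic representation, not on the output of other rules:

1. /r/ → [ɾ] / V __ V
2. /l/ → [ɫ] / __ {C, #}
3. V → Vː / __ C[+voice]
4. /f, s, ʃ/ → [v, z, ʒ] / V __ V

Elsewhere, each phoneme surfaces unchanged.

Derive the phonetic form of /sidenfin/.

/s/ (word-initial) fails the environment for rule 4, so it stays [s].
Rule 3 applies to /i/ (between /s/ and /d/: before a voiced consonant) → [iː].
/d/ stays [d].
/e/ (between /d/ and /n/) occurs before a voiced consonant → [eː] by rule 3.
/n/ (between /e/ and /f/) is unaffected → [n].
/f/ (between /n/ and /i/) fails the environment for rule 4, so it stays [f].
/i/ (between /f/ and /n/) occurs before a voiced consonant → [iː] by rule 3.
/n/ — not in any rule's target class → [n].

[siːdeːnfiːn]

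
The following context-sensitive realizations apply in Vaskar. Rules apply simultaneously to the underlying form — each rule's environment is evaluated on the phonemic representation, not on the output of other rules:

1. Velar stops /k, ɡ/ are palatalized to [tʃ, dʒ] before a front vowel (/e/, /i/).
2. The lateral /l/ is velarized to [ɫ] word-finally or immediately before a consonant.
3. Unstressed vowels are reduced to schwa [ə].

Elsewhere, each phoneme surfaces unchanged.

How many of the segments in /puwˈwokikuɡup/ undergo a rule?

5

Segments that undergo a rule: /u/ → [ə] (rule 3); /k/ → [tʃ] (rule 1); /i/ → [ə] (rule 3); /u/ → [ə] (rule 3); /u/ → [ə] (rule 3).
All other segments surface unchanged.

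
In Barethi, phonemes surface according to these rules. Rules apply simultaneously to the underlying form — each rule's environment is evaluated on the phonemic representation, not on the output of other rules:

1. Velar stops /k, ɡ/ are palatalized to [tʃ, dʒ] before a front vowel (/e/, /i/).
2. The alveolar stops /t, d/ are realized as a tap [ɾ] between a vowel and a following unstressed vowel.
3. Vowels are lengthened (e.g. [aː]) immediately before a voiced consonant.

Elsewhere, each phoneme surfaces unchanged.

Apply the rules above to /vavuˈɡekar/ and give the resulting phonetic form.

[vaːvuːˈdʒekaːr]

/v/ (word-initial) is unaffected → [v].
/a/ (between /v/ and /v/) occurs before a voiced consonant → [aː] by rule 3.
/v/ (between /a/ and /u/) is unaffected → [v].
/u/ (between /v/ and /ɡ/) occurs before a voiced consonant → [uː] by rule 3.
/ɡ/ — between /u/ and /e/, before a front vowel — surfaces as [dʒ] (rule 1).
/e/ (between /ɡ/ and /k/): rule 3 targets it, but not before a voiced consonant → unchanged [e].
/k/ (between /e/ and /a/): rule 1 targets it, but not before a front vowel → unchanged [k].
/a/ (between /k/ and /r/) occurs before a voiced consonant → [aː] by rule 3.
/r/ — not in any rule's target class → [r].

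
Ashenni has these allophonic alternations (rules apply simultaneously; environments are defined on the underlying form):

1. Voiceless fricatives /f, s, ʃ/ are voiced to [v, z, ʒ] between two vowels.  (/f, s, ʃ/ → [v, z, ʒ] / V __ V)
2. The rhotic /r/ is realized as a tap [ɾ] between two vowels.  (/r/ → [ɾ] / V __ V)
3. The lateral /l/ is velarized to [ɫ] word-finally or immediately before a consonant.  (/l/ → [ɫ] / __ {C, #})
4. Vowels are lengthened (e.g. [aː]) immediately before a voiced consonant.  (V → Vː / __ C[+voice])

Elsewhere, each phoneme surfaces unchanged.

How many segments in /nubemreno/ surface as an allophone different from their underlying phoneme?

3

Segments that undergo a rule: /u/ → [uː] (rule 4); /e/ → [eː] (rule 4); /e/ → [eː] (rule 4).
All other segments surface unchanged.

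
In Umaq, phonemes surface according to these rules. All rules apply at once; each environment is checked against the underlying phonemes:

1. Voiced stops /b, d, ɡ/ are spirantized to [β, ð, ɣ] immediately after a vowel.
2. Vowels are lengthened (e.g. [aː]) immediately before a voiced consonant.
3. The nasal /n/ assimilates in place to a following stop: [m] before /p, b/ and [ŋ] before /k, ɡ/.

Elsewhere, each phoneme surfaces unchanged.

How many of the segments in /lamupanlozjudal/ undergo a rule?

Segments that undergo a rule: /a/ → [aː] (rule 2); /a/ → [aː] (rule 2); /o/ → [oː] (rule 2); /u/ → [uː] (rule 2); /d/ → [ð] (rule 1); /a/ → [aː] (rule 2).
All other segments surface unchanged.

6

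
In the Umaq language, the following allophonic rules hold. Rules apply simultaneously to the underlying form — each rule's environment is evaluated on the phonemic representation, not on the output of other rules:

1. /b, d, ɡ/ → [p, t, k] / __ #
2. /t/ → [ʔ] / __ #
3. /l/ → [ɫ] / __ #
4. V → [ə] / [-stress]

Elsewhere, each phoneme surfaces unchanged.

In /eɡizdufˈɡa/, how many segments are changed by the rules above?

3

Segments that undergo a rule: /e/ → [ə] (rule 4); /i/ → [ə] (rule 4); /u/ → [ə] (rule 4).
All other segments surface unchanged.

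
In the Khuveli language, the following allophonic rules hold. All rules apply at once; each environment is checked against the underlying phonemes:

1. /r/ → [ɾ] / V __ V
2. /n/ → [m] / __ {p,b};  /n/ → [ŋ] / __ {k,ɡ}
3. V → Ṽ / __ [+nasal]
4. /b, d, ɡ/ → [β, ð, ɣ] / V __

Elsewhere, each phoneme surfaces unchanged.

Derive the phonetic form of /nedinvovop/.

/n/ (word-initial) fails the environment for rule 2, so it stays [n].
/e/ (between /n/ and /d/) is in the target of rule 3 but the environment (before a nasal consonant) is not met → [e].
/d/ (between /e/ and /i/): immediately after a vowel, so rule 4 applies → [ð].
Rule 3 applies to /i/ (between /d/ and /n/: before a nasal consonant) → [ĩ].
/n/ (between /i/ and /v/): rule 2 targets it, but not before a labial or velar stop → unchanged [n].
/o/ — between /v/ and /v/; rule 3 does not apply here → [o].
/o/ (between /v/ and /p/) fails the environment for rule 3, so it stays [o].

[neðĩnvovop]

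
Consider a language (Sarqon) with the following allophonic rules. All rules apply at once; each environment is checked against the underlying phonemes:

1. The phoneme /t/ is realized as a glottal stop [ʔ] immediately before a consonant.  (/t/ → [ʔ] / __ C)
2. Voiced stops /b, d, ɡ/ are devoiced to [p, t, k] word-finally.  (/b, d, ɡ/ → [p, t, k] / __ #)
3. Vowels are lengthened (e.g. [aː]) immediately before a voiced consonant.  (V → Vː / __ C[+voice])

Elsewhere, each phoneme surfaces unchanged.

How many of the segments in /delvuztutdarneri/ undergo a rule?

5

Segments that undergo a rule: /e/ → [eː] (rule 3); /u/ → [uː] (rule 3); /t/ → [ʔ] (rule 1); /a/ → [aː] (rule 3); /e/ → [eː] (rule 3).
All other segments surface unchanged.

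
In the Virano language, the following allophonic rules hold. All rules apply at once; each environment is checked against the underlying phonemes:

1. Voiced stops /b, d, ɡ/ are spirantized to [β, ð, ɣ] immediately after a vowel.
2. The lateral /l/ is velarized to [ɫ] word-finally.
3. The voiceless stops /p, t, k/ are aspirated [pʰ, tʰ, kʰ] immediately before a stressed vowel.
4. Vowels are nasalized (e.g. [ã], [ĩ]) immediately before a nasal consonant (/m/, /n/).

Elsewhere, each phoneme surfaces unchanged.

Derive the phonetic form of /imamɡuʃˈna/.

/i/ meets the environment for rule 4 (before a nasal consonant) → [ĩ].
/m/ (between /i/ and /a/): no rule targets it → [m].
/a/ — between /m/ and /m/, before a nasal consonant — surfaces as [ã] (rule 4).
/m/ stays [m].
/ɡ/ (between /m/ and /u/) is in the target of rule 1 but the environment (immediately after a vowel) is not met → [ɡ].
/u/ (between /ɡ/ and /ʃ/): rule 4 targets it, but not before a nasal consonant → unchanged [u].
/ʃ/ stays [ʃ].
/n/ (between /ʃ/ and /a/): no rule targets it → [n].
/a/ (word-final) is in the target of rule 4 but the environment (before a nasal consonant) is not met → [a].

[ĩmãmɡuʃˈna]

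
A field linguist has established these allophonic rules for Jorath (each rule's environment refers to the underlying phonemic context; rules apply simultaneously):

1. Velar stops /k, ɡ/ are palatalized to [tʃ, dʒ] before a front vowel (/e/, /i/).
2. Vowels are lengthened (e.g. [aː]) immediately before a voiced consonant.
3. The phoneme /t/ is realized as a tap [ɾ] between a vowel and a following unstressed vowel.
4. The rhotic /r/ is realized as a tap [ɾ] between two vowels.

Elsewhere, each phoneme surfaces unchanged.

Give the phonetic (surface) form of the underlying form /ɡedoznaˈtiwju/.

[dʒeːdoːznaˈtiːwju]

/ɡ/ (word-initial): before a front vowel, so rule 1 applies → [dʒ].
/e/ (between /ɡ/ and /d/) occurs before a voiced consonant → [eː] by rule 2.
/d/ — not in any rule's target class → [d].
/o/ meets the environment for rule 2 (before a voiced consonant) → [oː].
/z/ — not in any rule's target class → [z].
/n/ stays [n].
/a/ — between /n/ and /t/; rule 2 does not apply here → [a].
/t/ — between /a/ and /i/; rule 3 does not apply here → [t].
/i/ (between /t/ and /w/): before a voiced consonant, so rule 2 applies → [iː].
/w/ stays [w].
/j/ — not in any rule's target class → [j].
/u/ — word-final; rule 2 does not apply here → [u].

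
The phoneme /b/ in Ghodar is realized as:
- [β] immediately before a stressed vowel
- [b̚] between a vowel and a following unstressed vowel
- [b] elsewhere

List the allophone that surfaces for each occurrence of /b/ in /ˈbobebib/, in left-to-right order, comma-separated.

[β], [b̚], [b̚], [b]

Occurrence 1 (position 1): immediately before a stressed vowel → [β].
Occurrence 2 (position 3): between a vowel and a following unstressed vowel → [b̚].
Occurrence 3 (position 5): between a vowel and a following unstressed vowel → [b̚].
Occurrence 4 (position 7): no conditioning environment matches → elsewhere allophone [b].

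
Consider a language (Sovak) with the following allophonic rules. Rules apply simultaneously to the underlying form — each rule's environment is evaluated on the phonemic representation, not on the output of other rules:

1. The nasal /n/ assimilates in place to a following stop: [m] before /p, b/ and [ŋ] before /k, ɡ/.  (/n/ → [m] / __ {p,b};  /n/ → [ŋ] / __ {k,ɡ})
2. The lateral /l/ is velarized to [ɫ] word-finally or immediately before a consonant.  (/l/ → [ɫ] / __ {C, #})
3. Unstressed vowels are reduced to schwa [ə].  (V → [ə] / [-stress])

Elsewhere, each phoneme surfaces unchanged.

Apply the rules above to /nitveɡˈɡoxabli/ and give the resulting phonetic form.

[nətvəɡˈɡoxəblə]

/n/ (word-initial) is in the target of rule 1 but the environment (before a labial or velar stop) is not met → [n].
/i/ (between /n/ and /t/) occurs in an unstressed syllable → [ə] by rule 3.
/t/ (between /i/ and /v/): no rule targets it → [t].
/v/ (between /t/ and /e/): no rule targets it → [v].
Rule 3 applies to /e/ (between /v/ and /ɡ/: in an unstressed syllable) → [ə].
/ɡ/ stays [ɡ].
/ɡ/ stays [ɡ].
/o/ (between /ɡ/ and /x/): rule 3 targets it, but not in an unstressed syllable → unchanged [o].
/x/ — not in any rule's target class → [x].
/a/ meets the environment for rule 3 (in an unstressed syllable) → [ə].
/b/ (between /a/ and /l/): no rule targets it → [b].
/l/ — between /b/ and /i/; rule 2 does not apply here → [l].
/i/ (word-final) occurs in an unstressed syllable → [ə] by rule 3.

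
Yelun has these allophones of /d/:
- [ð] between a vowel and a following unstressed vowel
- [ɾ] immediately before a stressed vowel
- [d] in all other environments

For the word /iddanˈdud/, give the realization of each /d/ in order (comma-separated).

Occurrence 1 (position 2): no conditioning environment matches → elsewhere allophone [d].
Occurrence 2 (position 3): no conditioning environment matches → elsewhere allophone [d].
Occurrence 3 (position 6): immediately before a stressed vowel → [ɾ].
Occurrence 4 (position 8): no conditioning environment matches → elsewhere allophone [d].

[d], [d], [ɾ], [d]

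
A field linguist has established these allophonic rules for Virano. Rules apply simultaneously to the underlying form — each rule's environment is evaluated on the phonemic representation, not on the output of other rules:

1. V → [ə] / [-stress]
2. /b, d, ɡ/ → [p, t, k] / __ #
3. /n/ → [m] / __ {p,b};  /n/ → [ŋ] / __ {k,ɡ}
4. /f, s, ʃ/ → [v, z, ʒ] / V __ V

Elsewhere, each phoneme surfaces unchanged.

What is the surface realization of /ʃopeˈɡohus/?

[ʃəpəˈɡohəs]

/ʃ/ (word-initial) fails the environment for rule 4, so it stays [ʃ].
/o/ (between /ʃ/ and /p/): in an unstressed syllable, so rule 1 applies → [ə].
/p/ stays [p].
/e/ meets the environment for rule 1 (in an unstressed syllable) → [ə].
/ɡ/ (between /e/ and /o/) fails the environment for rule 2, so it stays [ɡ].
/o/ (between /ɡ/ and /h/) is in the target of rule 1 but the environment (in an unstressed syllable) is not met → [o].
/h/ (between /o/ and /u/) is unaffected → [h].
/u/ — between /h/ and /s/, in an unstressed syllable — surfaces as [ə] (rule 1).
/s/ — word-final; rule 4 does not apply here → [s].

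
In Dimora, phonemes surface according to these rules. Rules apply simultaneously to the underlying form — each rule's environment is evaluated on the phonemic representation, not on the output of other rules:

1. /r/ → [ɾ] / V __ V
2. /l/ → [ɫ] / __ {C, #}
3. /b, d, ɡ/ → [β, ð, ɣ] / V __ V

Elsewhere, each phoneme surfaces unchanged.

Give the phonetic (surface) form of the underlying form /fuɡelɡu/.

/f/ (word-initial): no rule targets it → [f].
/u/ (between /f/ and /ɡ/) is unaffected → [u].
/ɡ/ (between /u/ and /e/) occurs between two vowels → [ɣ] by rule 3.
/e/ (between /ɡ/ and /l/) is unaffected → [e].
/l/ (between /e/ and /ɡ/): word-finally or immediately before a consonant, so rule 2 applies → [ɫ].
/ɡ/ (between /l/ and /u/) fails the environment for rule 3, so it stays [ɡ].
/u/ (word-final) is unaffected → [u].

[fuɣeɫɡu]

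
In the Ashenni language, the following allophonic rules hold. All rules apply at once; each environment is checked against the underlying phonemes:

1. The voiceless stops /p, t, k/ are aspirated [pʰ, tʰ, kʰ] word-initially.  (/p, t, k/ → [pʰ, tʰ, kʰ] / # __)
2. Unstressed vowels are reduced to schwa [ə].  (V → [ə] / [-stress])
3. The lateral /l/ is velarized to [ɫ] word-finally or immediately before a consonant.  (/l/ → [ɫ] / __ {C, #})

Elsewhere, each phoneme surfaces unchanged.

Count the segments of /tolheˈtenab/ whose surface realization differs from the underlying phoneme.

Segments that undergo a rule: /t/ → [tʰ] (rule 1); /o/ → [ə] (rule 2); /l/ → [ɫ] (rule 3); /e/ → [ə] (rule 2); /a/ → [ə] (rule 2).
All other segments surface unchanged.

5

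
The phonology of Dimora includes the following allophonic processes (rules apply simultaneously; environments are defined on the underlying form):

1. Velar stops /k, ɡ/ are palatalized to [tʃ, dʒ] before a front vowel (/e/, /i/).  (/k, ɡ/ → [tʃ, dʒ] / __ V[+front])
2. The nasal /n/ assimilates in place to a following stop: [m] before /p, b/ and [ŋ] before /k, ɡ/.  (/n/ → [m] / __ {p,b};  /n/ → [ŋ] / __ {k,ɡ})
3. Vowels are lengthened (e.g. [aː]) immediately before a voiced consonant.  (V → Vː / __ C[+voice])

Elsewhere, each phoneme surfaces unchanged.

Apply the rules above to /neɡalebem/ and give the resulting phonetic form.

[neːɡaːleːbeːm]

/n/ (word-initial) is in the target of rule 2 but the environment (before a labial or velar stop) is not met → [n].
/e/ meets the environment for rule 3 (before a voiced consonant) → [eː].
/ɡ/ (between /e/ and /a/) is in the target of rule 1 but the environment (before a front vowel) is not met → [ɡ].
/a/ (between /ɡ/ and /l/) occurs before a voiced consonant → [aː] by rule 3.
/l/ (between /a/ and /e/) is unaffected → [l].
/e/ meets the environment for rule 3 (before a voiced consonant) → [eː].
/b/ (between /e/ and /e/) is unaffected → [b].
/e/ (between /b/ and /m/) occurs before a voiced consonant → [eː] by rule 3.
/m/ (word-final) is unaffected → [m].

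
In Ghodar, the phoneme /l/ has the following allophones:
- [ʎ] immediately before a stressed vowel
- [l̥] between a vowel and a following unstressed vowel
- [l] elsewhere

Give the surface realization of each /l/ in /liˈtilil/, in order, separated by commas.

[l], [l̥], [l]

Occurrence 1 (position 1): no conditioning environment matches → elsewhere allophone [l].
Occurrence 2 (position 5): between a vowel and a following unstressed vowel → [l̥].
Occurrence 3 (position 7): no conditioning environment matches → elsewhere allophone [l].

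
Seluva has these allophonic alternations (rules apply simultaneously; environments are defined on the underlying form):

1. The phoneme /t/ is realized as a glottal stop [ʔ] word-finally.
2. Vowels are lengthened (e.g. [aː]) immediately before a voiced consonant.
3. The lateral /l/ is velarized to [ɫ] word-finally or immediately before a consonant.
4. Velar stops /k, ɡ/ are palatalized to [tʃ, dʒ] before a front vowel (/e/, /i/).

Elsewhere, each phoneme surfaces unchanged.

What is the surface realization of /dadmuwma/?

/a/ (between /d/ and /d/): before a voiced consonant, so rule 2 applies → [aː].
Rule 2 applies to /u/ (between /m/ and /w/: before a voiced consonant) → [uː].
/a/ (word-final): rule 2 targets it, but not before a voiced consonant → unchanged [a].

[daːdmuːwma]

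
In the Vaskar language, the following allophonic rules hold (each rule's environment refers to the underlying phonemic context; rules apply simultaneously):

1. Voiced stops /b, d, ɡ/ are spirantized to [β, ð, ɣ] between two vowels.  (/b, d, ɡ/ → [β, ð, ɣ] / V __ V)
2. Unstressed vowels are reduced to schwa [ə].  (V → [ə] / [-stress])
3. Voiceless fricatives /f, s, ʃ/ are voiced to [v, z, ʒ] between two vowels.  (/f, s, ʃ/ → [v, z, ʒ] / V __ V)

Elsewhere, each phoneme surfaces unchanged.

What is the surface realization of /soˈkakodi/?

/s/ (word-initial) fails the environment for rule 3, so it stays [s].
Rule 2 applies to /o/ (between /s/ and /k/: in an unstressed syllable) → [ə].
/k/ stays [k].
/a/ (between /k/ and /k/) fails the environment for rule 2, so it stays [a].
/k/ (between /a/ and /o/): no rule targets it → [k].
/o/ (between /k/ and /d/): in an unstressed syllable, so rule 2 applies → [ə].
/d/ (between /o/ and /i/) occurs between two vowels → [ð] by rule 1.
/i/ (word-final) occurs in an unstressed syllable → [ə] by rule 2.

[səˈkakəðə]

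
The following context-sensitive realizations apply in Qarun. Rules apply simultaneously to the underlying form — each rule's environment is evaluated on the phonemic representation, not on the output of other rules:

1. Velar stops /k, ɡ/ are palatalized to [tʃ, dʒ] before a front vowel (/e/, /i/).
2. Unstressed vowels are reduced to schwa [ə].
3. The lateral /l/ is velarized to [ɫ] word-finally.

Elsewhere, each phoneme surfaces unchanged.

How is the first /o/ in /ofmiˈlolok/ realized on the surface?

/o/ (word-initial): in an unstressed syllable, so rule 2 applies → [ə].

[ə]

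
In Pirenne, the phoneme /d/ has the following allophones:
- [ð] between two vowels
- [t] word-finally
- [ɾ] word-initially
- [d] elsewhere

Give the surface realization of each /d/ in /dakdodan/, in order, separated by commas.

[ɾ], [d], [ð]

Occurrence 1 (position 1): word-initially → [ɾ].
Occurrence 2 (position 4): no conditioning environment matches → elsewhere allophone [d].
Occurrence 3 (position 6): between two vowels → [ð].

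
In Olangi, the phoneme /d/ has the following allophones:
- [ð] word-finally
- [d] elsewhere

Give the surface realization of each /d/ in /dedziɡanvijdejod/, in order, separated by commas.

Occurrence 1 (position 1): no conditioning environment matches → elsewhere allophone [d].
Occurrence 2 (position 3): no conditioning environment matches → elsewhere allophone [d].
Occurrence 3 (position 12): no conditioning environment matches → elsewhere allophone [d].
Occurrence 4 (position 16): word-finally → [ð].

[d], [d], [d], [ð]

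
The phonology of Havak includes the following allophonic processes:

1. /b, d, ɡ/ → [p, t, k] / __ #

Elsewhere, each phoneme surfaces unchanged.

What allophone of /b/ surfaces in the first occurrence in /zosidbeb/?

[b]

/b/ (between /d/ and /e/): rule 1 targets it, but not word-finally → unchanged [b].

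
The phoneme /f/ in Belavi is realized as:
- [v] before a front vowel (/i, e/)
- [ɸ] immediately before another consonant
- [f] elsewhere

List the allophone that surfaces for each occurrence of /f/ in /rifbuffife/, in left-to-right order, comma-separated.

Occurrence 1 (position 3): immediately before another consonant → [ɸ].
Occurrence 2 (position 6): immediately before another consonant → [ɸ].
Occurrence 3 (position 7): before a front vowel (/i, e/) → [v].
Occurrence 4 (position 9): before a front vowel (/i, e/) → [v].

[ɸ], [ɸ], [v], [v]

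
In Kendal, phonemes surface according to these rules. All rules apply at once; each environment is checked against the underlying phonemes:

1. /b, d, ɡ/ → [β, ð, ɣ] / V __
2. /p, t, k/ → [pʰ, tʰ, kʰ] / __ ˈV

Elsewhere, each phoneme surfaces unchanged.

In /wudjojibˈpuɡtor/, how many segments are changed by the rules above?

4

Segments that undergo a rule: /d/ → [ð] (rule 1); /b/ → [β] (rule 1); /p/ → [pʰ] (rule 2); /ɡ/ → [ɣ] (rule 1).
All other segments surface unchanged.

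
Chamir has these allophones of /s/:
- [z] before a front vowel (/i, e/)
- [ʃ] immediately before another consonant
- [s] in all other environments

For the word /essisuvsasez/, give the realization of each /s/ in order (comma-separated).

Occurrence 1 (position 2): immediately before another consonant → [ʃ].
Occurrence 2 (position 3): before a front vowel (/i, e/) → [z].
Occurrence 3 (position 5): no conditioning environment matches → elsewhere allophone [s].
Occurrence 4 (position 8): no conditioning environment matches → elsewhere allophone [s].
Occurrence 5 (position 10): before a front vowel (/i, e/) → [z].

[ʃ], [z], [s], [s], [z]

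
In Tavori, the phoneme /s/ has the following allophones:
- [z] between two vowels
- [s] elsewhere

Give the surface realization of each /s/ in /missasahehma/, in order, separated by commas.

Occurrence 1 (position 3): no conditioning environment matches → elsewhere allophone [s].
Occurrence 2 (position 4): no conditioning environment matches → elsewhere allophone [s].
Occurrence 3 (position 6): between two vowels → [z].

[s], [s], [z]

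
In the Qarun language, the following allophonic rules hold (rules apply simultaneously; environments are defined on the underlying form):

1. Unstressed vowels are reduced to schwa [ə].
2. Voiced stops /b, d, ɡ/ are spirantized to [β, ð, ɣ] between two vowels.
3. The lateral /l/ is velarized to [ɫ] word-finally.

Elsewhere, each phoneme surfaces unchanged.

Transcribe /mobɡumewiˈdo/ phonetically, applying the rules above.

[məbɡəməwəˈðo]

/m/ (word-initial) is unaffected → [m].
/o/ — between /m/ and /b/, in an unstressed syllable — surfaces as [ə] (rule 1).
/b/ (between /o/ and /ɡ/) is in the target of rule 2 but the environment (between two vowels) is not met → [b].
/ɡ/ (between /b/ and /u/) is in the target of rule 2 but the environment (between two vowels) is not met → [ɡ].
/u/ (between /ɡ/ and /m/): in an unstressed syllable, so rule 1 applies → [ə].
/m/ (between /u/ and /e/) is unaffected → [m].
/e/ (between /m/ and /w/): in an unstressed syllable, so rule 1 applies → [ə].
/w/ (between /e/ and /i/) is unaffected → [w].
/i/ meets the environment for rule 1 (in an unstressed syllable) → [ə].
/d/ (between /i/ and /o/): between two vowels, so rule 2 applies → [ð].
/o/ (word-final) is in the target of rule 1 but the environment (in an unstressed syllable) is not met → [o].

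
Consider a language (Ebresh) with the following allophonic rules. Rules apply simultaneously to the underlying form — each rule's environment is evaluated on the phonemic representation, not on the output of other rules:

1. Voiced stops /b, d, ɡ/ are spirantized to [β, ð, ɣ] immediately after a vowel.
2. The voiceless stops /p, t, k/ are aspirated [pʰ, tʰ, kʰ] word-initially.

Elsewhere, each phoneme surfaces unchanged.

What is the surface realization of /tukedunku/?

/t/ meets the environment for rule 2 (word-initially) → [tʰ].
/u/ stays [u].
/k/ (between /u/ and /e/): rule 2 targets it, but not word-initially → unchanged [k].
/e/ (between /k/ and /d/): no rule targets it → [e].
/d/ (between /e/ and /u/) occurs immediately after a vowel → [ð] by rule 1.
/u/ (between /d/ and /n/) is unaffected → [u].
/n/ stays [n].
/k/ (between /n/ and /u/) is in the target of rule 2 but the environment (word-initially) is not met → [k].
/u/ (word-final): no rule targets it → [u].

[tʰukeðunku]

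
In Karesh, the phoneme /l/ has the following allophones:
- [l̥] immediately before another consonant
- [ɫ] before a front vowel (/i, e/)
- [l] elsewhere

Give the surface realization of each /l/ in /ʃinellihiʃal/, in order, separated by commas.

Occurrence 1 (position 5): immediately before another consonant → [l̥].
Occurrence 2 (position 6): before a front vowel (/i, e/) → [ɫ].
Occurrence 3 (position 12): no conditioning environment matches → elsewhere allophone [l].

[l̥], [ɫ], [l]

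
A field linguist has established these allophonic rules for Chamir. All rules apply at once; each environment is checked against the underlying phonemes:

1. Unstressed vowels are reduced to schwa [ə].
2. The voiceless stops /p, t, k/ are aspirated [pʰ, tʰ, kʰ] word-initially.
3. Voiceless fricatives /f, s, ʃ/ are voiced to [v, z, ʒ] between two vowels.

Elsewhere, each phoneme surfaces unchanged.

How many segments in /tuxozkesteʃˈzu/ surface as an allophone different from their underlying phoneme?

5

Segments that undergo a rule: /t/ → [tʰ] (rule 2); /u/ → [ə] (rule 1); /o/ → [ə] (rule 1); /e/ → [ə] (rule 1); /e/ → [ə] (rule 1).
All other segments surface unchanged.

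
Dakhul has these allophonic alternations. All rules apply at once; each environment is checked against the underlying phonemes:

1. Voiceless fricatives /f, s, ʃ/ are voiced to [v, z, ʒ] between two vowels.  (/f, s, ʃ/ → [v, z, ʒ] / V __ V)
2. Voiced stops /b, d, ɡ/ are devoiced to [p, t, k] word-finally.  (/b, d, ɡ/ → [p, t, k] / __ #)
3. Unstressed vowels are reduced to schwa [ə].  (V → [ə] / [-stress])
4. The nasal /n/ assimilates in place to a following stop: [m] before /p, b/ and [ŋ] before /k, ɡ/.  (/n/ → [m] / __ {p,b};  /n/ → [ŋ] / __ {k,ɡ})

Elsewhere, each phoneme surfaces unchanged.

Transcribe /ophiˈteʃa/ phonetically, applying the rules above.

/o/ — word-initial, in an unstressed syllable — surfaces as [ə] (rule 3).
/i/ — between /h/ and /t/, in an unstressed syllable — surfaces as [ə] (rule 3).
/e/ (between /t/ and /ʃ/): rule 3 targets it, but not in an unstressed syllable → unchanged [e].
/ʃ/ — between /e/ and /a/, between two vowels — surfaces as [ʒ] (rule 1).
/a/ meets the environment for rule 3 (in an unstressed syllable) → [ə].

[əphəˈteʒə]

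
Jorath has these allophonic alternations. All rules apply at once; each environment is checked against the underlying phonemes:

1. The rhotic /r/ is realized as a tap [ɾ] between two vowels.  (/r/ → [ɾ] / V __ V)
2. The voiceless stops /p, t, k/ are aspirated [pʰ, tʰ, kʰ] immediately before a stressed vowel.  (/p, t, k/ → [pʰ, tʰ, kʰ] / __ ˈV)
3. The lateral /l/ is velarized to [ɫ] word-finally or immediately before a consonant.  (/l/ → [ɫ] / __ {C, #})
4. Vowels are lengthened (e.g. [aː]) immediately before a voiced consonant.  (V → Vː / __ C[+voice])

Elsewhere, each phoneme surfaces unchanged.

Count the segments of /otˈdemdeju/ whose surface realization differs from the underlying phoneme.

Segments that undergo a rule: /e/ → [eː] (rule 4); /e/ → [eː] (rule 4).
All other segments surface unchanged.

2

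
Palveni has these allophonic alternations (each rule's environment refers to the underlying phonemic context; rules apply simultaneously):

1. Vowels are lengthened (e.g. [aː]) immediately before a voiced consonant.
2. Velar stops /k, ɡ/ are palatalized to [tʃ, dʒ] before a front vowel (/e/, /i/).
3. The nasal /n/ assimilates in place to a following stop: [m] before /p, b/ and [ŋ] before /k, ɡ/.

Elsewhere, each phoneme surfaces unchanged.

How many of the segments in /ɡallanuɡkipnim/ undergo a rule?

5

Segments that undergo a rule: /a/ → [aː] (rule 1); /a/ → [aː] (rule 1); /u/ → [uː] (rule 1); /k/ → [tʃ] (rule 2); /i/ → [iː] (rule 1).
All other segments surface unchanged.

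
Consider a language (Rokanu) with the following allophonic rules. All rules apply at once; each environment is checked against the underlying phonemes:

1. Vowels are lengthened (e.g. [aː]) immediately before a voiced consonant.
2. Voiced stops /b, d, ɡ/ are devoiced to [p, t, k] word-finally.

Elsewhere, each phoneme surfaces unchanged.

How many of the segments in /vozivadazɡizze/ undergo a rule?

Segments that undergo a rule: /o/ → [oː] (rule 1); /i/ → [iː] (rule 1); /a/ → [aː] (rule 1); /a/ → [aː] (rule 1); /i/ → [iː] (rule 1).
All other segments surface unchanged.

5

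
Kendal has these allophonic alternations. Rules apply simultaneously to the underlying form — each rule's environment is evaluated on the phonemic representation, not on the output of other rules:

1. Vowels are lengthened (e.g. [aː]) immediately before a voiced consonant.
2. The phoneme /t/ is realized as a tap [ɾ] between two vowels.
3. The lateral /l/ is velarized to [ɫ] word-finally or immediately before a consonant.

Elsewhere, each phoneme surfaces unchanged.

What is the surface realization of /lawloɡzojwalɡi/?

[laːwloːɡzoːjwaːɫɡi]

/l/ (word-initial) is in the target of rule 3 but the environment (word-finally or immediately before a consonant) is not met → [l].
Rule 1 applies to /a/ (between /l/ and /w/: before a voiced consonant) → [aː].
/w/ — not in any rule's target class → [w].
/l/ (between /w/ and /o/): rule 3 targets it, but not word-finally or immediately before a consonant → unchanged [l].
/o/ — between /l/ and /ɡ/, before a voiced consonant — surfaces as [oː] (rule 1).
/ɡ/ — not in any rule's target class → [ɡ].
/z/ — not in any rule's target class → [z].
/o/ — between /z/ and /j/, before a voiced consonant — surfaces as [oː] (rule 1).
/j/ — not in any rule's target class → [j].
/w/ stays [w].
/a/ (between /w/ and /l/) occurs before a voiced consonant → [aː] by rule 1.
/l/ (between /a/ and /ɡ/) occurs word-finally or immediately before a consonant → [ɫ] by rule 3.
/ɡ/ (between /l/ and /i/) is unaffected → [ɡ].
/i/ (word-final): rule 1 targets it, but not before a voiced consonant → unchanged [i].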